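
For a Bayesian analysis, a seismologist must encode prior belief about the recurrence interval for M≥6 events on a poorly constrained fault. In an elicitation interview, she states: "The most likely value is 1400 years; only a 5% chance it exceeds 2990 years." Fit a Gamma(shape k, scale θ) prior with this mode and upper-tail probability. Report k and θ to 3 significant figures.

Gamma(k,θ) with k>1 has mode (k−1)θ, so θ = 1400/(k−1).
Need P(X < 2990) = 0.95 with θ tied to k this way. Start at k = 2, θ = 1400: P(X<2990) ≈ 0.629.
Too low — raise k to concentrate. Iterating converges to k ≈ 5.79.
Then θ = 1400/(5.79−1) ≈ 292.

k ≈ 5.79, θ ≈ 292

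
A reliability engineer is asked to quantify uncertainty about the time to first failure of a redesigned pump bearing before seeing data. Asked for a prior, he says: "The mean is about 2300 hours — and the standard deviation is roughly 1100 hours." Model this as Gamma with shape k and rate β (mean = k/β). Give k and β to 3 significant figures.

k ≈ 4.37, β ≈ 0.0019

For Gamma(k, rate β): mean = k/β, variance = k/β², so CV = 1/√k.
CV = SD/mean = 1100/2300 = 0.4783, hence k = 1/CV² = 4.37.
Then β = k/mean = 4.37/2300 = 0.0019.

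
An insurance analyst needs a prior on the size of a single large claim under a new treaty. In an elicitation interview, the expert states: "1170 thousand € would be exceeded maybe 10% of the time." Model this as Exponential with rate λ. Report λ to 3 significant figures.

P(T > 1170.0) = e^(−λ·1170.0) = 0.1, so λ = −ln(0.1)/1170.0 = 0.00197.

λ ≈ 0.00197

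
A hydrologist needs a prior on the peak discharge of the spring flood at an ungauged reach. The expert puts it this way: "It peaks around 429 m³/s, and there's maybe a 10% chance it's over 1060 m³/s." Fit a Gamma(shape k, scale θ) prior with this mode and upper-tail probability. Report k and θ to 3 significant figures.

k ≈ 3.35, θ ≈ 183

Gamma(k,θ) with k>1 has mode (k−1)θ, so θ = 429/(k−1).
Need P(X < 1060) = 0.9 with θ tied to k this way. Start at k = 2, θ = 429: P(X<1060) ≈ 0.707.
Too low — raise k to concentrate. Iterating converges to k ≈ 3.35.
Then θ = 429/(3.35−1) ≈ 183.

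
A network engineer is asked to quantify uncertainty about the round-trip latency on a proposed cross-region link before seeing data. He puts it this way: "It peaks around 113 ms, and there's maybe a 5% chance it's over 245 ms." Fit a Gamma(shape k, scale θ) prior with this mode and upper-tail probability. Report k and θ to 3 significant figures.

k ≈ 5.6, θ ≈ 24.6

Gamma(k,θ) with k>1 has mode (k−1)θ, so θ = 113/(k−1).
Need P(X < 245) = 0.95 with θ tied to k this way. Start at k = 2, θ = 113: P(X<245) ≈ 0.638.
Too low — raise k to concentrate. Iterating converges to k ≈ 5.6.
Then θ = 113/(5.6−1) ≈ 24.6.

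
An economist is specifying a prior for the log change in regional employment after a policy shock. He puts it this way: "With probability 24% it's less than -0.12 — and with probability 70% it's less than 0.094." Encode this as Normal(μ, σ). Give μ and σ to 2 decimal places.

The p-quantile of Normal(μ,σ) is μ + z_p·σ, with z_{0.24} = -0.7063 and z_{0.7} = 0.5244.
Eliminate σ: μ = (z₂·x₁ − z₁·x₂)/(z₂ − z₁) = (0.5244·-0.12 − (-0.7063)·0.094)/1.231 = 0.00.
Then σ = (x₂ − x₁)/(z₂ − z₁) = (0.094 − -0.12)/1.231 = 0.17.

μ = 0.00, σ = 0.17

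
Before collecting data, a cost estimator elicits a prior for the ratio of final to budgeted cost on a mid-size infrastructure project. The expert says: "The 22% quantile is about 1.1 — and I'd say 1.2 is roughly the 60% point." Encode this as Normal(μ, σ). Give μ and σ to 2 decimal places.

μ = 1.18, σ = 0.10

The p-quantile of Normal(μ,σ) is μ + z_p·σ, with z_{0.22} = -0.7722 and z_{0.6} = 0.2533.
Eliminate σ: μ = (z₂·x₁ − z₁·x₂)/(z₂ − z₁) = (0.2533·1.1 − (-0.7722)·1.2)/1.026 = 1.18.
Then σ = (x₂ − x₁)/(z₂ − z₁) = (1.2 − 1.1)/1.026 = 0.10.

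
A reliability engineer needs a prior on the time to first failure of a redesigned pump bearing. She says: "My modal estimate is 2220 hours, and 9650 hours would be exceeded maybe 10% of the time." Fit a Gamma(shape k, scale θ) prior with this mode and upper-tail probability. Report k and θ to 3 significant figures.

k ≈ 1.84, θ ≈ 2640

Gamma(k,θ) with k>1 has mode (k−1)θ, so θ = 2220/(k−1).
Need P(X < 9650) = 0.9 with θ tied to k this way. Start at k = 2, θ = 2220: P(X<9650) ≈ 0.931.
Too high — lower k to spread out. Iterating converges to k ≈ 1.84.
Then θ = 2220/(1.84−1) ≈ 2640.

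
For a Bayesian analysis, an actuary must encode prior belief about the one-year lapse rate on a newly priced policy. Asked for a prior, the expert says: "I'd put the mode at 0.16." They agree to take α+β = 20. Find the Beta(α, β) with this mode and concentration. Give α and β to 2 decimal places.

For α,β > 1 the Beta mode is (α−1)/(α+β−2). With α+β = 20, the mode is (α−1)/18.
Set (α−1)/18 = 0.16 → α = 1 + 0.16·18 = 3.88.
β = 20 − α = 16.12.

α = 3.88, β = 16.12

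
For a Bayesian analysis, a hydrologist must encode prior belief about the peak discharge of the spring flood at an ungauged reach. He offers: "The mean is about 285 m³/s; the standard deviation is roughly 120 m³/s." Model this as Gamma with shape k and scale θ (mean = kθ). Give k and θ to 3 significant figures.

k ≈ 5.64, θ ≈ 50.5

For Gamma(k, scale θ): mean = kθ, variance = kθ², so CV = 1/√k.
CV = SD/mean = 120/285 = 0.4211, hence k = 1/CV² = 5.64.
Then θ = mean/k = 285/5.64 = 50.5.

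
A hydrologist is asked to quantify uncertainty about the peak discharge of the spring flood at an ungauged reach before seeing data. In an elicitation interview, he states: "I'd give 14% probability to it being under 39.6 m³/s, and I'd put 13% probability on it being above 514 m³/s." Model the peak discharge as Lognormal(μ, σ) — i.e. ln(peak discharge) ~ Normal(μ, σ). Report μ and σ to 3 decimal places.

μ ≈ 4.934, σ ≈ 1.162

If T ~ Lognormal(μ,σ) then ln T ~ Normal(μ,σ), so the p-quantile of ln T is μ + z_p·σ.
ln(39.6) = 3.679 and ln(514) = 6.242; z_{0.14} = -1.08, z_{0.87} = 1.126.
σ = (6.242 − 3.679)/(1.126 − (-1.08)) = 1.162.
μ = 3.679 − (-1.08)·1.162 = 4.934.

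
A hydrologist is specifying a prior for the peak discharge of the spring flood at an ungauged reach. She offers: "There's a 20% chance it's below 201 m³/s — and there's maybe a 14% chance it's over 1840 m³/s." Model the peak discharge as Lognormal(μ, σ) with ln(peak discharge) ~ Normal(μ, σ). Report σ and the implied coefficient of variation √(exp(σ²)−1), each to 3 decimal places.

If T ~ Lognormal(μ,σ) then ln T ~ Normal(μ,σ), so the p-quantile of ln T is μ + z_p·σ.
ln(201) = 5.303 and ln(1840) = 7.518; z_{0.2} = -0.8416, z_{0.86} = 1.08.
σ = (7.518 − 5.303)/(1.08 − (-0.8416)) = 1.152.
μ = 5.303 − (-0.8416)·1.152 = 6.273.
CV = √(exp(σ²)−1) = √(exp(1.3273)−1) = 1.665.

σ ≈ 1.152, CV ≈ 1.665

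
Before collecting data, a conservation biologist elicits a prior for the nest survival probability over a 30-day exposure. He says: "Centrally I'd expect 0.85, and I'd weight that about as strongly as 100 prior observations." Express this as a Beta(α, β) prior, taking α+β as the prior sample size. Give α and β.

α = 85, β = 15

Under the effective-sample-size interpretation, Beta(α, β) has prior mean α/(α+β) and prior sample size α+β.
So α+β = 100 and α/(α+β) = 0.85, giving α = 0.85·100 = 85 and β = 100 − 85 = 15.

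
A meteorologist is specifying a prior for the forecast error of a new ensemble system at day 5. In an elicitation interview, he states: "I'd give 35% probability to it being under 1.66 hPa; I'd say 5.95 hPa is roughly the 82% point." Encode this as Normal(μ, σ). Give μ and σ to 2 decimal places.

μ = 2.93, σ = 3.30

For Normal(μ,σ), the p-quantile is μ + z_p·σ. Here z_{0.35} = -0.3853, z_{0.82} = 0.9154.
So 1.66 = μ − 0.3853σ and 5.95 = μ + 0.9154σ.
Subtracting: σ = (5.95 − 1.66)/(0.9154 − (-0.3853)) = 3.30.
Then μ = 1.66 − (-0.3853)·3.30 = 2.93.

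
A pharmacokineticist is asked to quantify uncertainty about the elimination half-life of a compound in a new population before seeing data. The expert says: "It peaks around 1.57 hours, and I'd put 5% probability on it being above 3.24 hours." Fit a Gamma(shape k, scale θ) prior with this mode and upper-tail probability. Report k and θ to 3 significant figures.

Gamma(k,θ) with k>1 has mode (k−1)θ, so θ = 1.57/(k−1).
Need P(X < 3.24) = 0.95 with θ tied to k this way. Start at k = 2, θ = 1.57: P(X<3.24) ≈ 0.611.
Too low — raise k to concentrate. Iterating converges to k ≈ 6.27.
Then θ = 1.57/(6.27−1) ≈ 0.298.

k ≈ 6.27, θ ≈ 0.298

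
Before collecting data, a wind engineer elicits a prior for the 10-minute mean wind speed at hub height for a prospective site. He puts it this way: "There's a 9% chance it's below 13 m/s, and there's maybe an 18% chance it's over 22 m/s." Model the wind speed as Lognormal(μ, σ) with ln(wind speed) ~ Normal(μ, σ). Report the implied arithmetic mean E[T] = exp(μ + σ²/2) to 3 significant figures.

If T ~ Lognormal(μ,σ) then ln T ~ Normal(μ,σ), so the p-quantile of ln T is μ + z_p·σ.
ln(13) = 2.565 and ln(22) = 3.091; z_{0.09} = -1.341, z_{0.82} = 0.9154.
σ = (3.091 − 2.565)/(0.9154 − (-1.341)) = 0.233.
μ = 2.565 − (-1.341)·0.233 = 2.878.
E[T] = exp(μ + σ²/2) = exp(2.878 + 0.0272) = 18.3 m/s.

E[T] ≈ 18.3 m/s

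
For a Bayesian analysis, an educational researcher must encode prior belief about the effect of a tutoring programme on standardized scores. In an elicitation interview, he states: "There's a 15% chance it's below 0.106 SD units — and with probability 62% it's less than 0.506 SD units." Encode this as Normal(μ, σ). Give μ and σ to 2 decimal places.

The p-quantile of Normal(μ,σ) is μ + z_p·σ, with z_{0.15} = -1.036 and z_{0.62} = 0.3055.
Eliminate σ: μ = (z₂·x₁ − z₁·x₂)/(z₂ − z₁) = (0.3055·0.106 − (-1.036)·0.506)/1.342 = 0.41.
Then σ = (x₂ − x₁)/(z₂ − z₁) = (0.506 − 0.106)/1.342 = 0.30.

μ = 0.41, σ = 0.30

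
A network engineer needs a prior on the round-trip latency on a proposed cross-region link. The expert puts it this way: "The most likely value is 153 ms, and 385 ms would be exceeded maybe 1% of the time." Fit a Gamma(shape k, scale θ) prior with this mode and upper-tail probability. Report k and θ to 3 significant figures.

Gamma(k,θ) with k>1 has mode (k−1)θ, so θ = 153/(k−1).
Need P(X < 385) = 0.99 with θ tied to k this way. Start at k = 2, θ = 153: P(X<385) ≈ 0.716.
Too low — raise k to concentrate. Iterating converges to k ≈ 6.5.
Then θ = 153/(6.5−1) ≈ 27.8.

k ≈ 6.5, θ ≈ 27.8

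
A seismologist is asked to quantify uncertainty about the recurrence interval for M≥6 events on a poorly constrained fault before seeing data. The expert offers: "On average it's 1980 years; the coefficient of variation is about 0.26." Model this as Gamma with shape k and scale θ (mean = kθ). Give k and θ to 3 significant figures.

k ≈ 14.8, θ ≈ 134

For Gamma(k, scale θ): mean = kθ, variance = kθ², so CV = 1/√k.
CV = 0.26, hence k = 1/CV² = 14.8.
Then θ = mean/k = 1980/14.8 = 134.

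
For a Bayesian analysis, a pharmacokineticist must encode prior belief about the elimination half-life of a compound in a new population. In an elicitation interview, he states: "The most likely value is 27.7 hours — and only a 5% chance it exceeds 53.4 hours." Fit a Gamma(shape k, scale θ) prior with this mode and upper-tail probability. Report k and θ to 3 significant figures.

Gamma(k,θ) with k>1 has mode (k−1)θ, so θ = 27.7/(k−1).
Need P(X < 53.4) = 0.95 with θ tied to k this way. Start at k = 2, θ = 27.7: P(X<53.4) ≈ 0.574.
Too low — raise k to concentrate. Iterating converges to k ≈ 7.45.
Then θ = 27.7/(7.45−1) ≈ 4.3.

k ≈ 7.45, θ ≈ 4.3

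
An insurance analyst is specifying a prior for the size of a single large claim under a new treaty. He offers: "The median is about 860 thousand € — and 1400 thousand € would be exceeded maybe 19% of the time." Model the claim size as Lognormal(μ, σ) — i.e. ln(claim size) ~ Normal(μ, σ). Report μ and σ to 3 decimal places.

μ ≈ 6.757, σ ≈ 0.555

If T ~ Lognormal(μ,σ) then ln T ~ Normal(μ,σ), so the p-quantile of ln T is μ + z_p·σ.
ln(860) = 6.757 and ln(1400) = 7.244; z_{0.5} = 0, z_{0.81} = 0.8779.
σ = (7.244 − 6.757)/(0.8779 − (0)) = 0.555.
μ = 6.757 − (0)·0.555 = 6.757.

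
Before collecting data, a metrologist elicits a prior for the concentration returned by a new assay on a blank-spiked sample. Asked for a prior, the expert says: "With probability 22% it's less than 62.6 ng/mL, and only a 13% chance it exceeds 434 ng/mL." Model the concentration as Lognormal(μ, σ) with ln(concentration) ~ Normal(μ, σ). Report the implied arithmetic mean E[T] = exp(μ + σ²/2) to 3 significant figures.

If T ~ Lognormal(μ,σ) then ln T ~ Normal(μ,σ), so the p-quantile of ln T is μ + z_p·σ.
ln(62.6) = 4.137 and ln(434) = 6.073; z_{0.22} = -0.7722, z_{0.87} = 1.126.
σ = (6.073 − 4.137)/(1.126 − (-0.7722)) = 1.020.
μ = 4.137 − (-0.7722)·1.020 = 4.924.
E[T] = exp(μ + σ²/2) = exp(4.924 + 0.5201) = 231 ng/mL.

E[T] ≈ 231 ng/mL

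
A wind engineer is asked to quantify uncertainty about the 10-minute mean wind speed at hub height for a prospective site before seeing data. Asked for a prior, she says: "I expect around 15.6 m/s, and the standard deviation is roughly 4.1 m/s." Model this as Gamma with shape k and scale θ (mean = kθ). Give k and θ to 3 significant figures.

For Gamma(k, scale θ): mean = kθ, variance = kθ², so CV = 1/√k.
CV = SD/mean = 4.1/15.6 = 0.2628, hence k = 1/CV² = 14.5.
Then θ = mean/k = 15.6/14.5 = 1.08.

k ≈ 14.5, θ ≈ 1.08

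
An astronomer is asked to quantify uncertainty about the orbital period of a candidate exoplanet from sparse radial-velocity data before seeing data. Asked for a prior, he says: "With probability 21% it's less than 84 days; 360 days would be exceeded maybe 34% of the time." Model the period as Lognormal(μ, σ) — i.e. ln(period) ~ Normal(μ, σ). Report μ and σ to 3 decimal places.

μ ≈ 5.394, σ ≈ 1.194

If T ~ Lognormal(μ,σ) then ln T ~ Normal(μ,σ), so the p-quantile of ln T is μ + z_p·σ.
ln(84) = 4.431 and ln(360) = 5.886; z_{0.21} = -0.8064, z_{0.66} = 0.4125.
σ = (5.886 − 4.431)/(0.4125 − (-0.8064)) = 1.194.
μ = 4.431 − (-0.8064)·1.194 = 5.394.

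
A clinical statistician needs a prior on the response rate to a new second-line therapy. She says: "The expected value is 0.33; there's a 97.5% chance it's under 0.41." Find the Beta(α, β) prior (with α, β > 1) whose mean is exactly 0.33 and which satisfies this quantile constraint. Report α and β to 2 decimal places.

α ≈ 45.94, β ≈ 93.27

With mean 0.33 fixed, write α = 0.33s, β = 0.67s where s = α+β.
Need P(θ < 0.41) = 0.975 under Beta(0.33s, 0.67s). Normal approximation: (q−m)/√(m(1−m)/s) ≈ z_{0.975} = 1.96, so s ≈ 0.33·0.67·(1.96)²/(0.41−0.33)² = 132.7.
At s = 132.7: P(θ<0.41) ≈ 0.972. Adjusting to match 0.975 gives s ≈ 139.21.
So α = 0.33·139.21 ≈ 45.94, β = 0.67·139.21 ≈ 93.27.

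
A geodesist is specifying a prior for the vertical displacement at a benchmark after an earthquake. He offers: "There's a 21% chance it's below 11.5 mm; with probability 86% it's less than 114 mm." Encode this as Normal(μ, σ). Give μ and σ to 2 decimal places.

For Normal(μ,σ), the p-quantile is μ + z_p·σ. Here z_{0.21} = -0.8064, z_{0.86} = 1.08.
So 11.5 = μ − 0.8064σ and 114 = μ + 1.08σ.
Subtracting: σ = (114 − 11.5)/(1.08 − (-0.8064)) = 54.33.
Then μ = 11.5 − (-0.8064)·54.33 = 55.31.

μ = 55.31, σ = 54.33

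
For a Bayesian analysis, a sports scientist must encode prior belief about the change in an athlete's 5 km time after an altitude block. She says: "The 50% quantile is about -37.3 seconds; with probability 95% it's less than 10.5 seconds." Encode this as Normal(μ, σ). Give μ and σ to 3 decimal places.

For Normal(μ,σ), the p-quantile is μ + z_p·σ. Here z_{0.5} = 0, z_{0.95} = 1.645.
So -37.3 = μ + 0σ and 10.5 = μ + 1.645σ.
Subtracting: σ = (10.5 − -37.3)/(1.645 − (0)) = 29.060.
Then μ = -37.3 − (0)·29.060 = -37.300.

μ = -37.300, σ = 29.060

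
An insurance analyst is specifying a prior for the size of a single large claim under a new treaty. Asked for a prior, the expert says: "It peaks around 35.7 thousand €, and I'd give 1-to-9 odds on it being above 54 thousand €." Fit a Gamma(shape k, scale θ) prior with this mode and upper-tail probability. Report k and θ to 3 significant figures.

Gamma(k,θ) with k>1 has mode (k−1)θ, so θ = 35.7/(k−1).
Need P(X < 54) = 0.9 with θ tied to k this way. Start at k = 2, θ = 35.7: P(X<54) ≈ 0.446.
Too low — raise k to concentrate. Iterating converges to k ≈ 11.9.
Then θ = 35.7/(11.9−1) ≈ 3.28.

k ≈ 11.9, θ ≈ 3.28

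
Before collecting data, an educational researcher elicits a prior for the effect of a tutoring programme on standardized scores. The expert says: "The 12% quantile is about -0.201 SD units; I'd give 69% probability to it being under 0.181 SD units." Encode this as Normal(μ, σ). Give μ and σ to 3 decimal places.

The p-quantile of Normal(μ,σ) is μ + z_p·σ, with z_{0.12} = -1.175 and z_{0.69} = 0.4959.
Eliminate σ: μ = (z₂·x₁ − z₁·x₂)/(z₂ − z₁) = (0.4959·-0.201 − (-1.175)·0.181)/1.671 = 0.068.
Then σ = (x₂ − x₁)/(z₂ − z₁) = (0.181 − -0.201)/1.671 = 0.229.

μ = 0.068, σ = 0.229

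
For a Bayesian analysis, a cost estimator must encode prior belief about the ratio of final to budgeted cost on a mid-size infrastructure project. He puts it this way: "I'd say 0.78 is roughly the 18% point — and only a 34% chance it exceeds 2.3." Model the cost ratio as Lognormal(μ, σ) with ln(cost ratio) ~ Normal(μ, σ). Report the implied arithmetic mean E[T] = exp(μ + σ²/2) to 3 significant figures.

E[T] ≈ 2.29

If T ~ Lognormal(μ,σ) then ln T ~ Normal(μ,σ), so the p-quantile of ln T is μ + z_p·σ.
ln(0.78) = -0.2485 and ln(2.3) = 0.8329; z_{0.18} = -0.9154, z_{0.66} = 0.4125.
σ = (0.8329 − -0.2485)/(0.4125 − (-0.9154)) = 0.814.
μ = -0.2485 − (-0.9154)·0.814 = 0.497.
E[T] = exp(μ + σ²/2) = exp(0.497 + 0.3316) = 2.29.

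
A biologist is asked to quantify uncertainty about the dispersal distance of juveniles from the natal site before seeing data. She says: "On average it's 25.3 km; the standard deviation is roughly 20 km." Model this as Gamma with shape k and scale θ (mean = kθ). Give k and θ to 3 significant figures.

For Gamma(k, scale θ): mean = kθ, variance = kθ², so CV = 1/√k.
CV = SD/mean = 20/25.3 = 0.7905, hence k = 1/CV² = 1.6.
Then θ = mean/k = 25.3/1.6 = 15.8.

k ≈ 1.6, θ ≈ 15.8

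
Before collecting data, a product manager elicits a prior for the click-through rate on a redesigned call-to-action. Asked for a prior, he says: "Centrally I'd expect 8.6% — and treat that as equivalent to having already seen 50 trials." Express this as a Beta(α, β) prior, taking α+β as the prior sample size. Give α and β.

Under the effective-sample-size interpretation, Beta(α, β) has prior mean α/(α+β) and prior sample size α+β.
So α+β = 50 and α/(α+β) = 0.086, giving α = 0.086·50 = 4.3 and β = 50 − 4.3 = 45.7.

α = 4.3, β = 45.7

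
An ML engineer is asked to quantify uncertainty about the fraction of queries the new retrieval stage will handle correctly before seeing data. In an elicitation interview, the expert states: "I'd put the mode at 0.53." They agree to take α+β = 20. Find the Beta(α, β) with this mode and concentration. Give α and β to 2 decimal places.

α = 10.54, β = 9.46

For α,β > 1 the Beta mode is (α−1)/(α+β−2). With α+β = 20, the mode is (α−1)/18.
Set (α−1)/18 = 0.53 → α = 1 + 0.53·18 = 10.54.
β = 20 − α = 9.46.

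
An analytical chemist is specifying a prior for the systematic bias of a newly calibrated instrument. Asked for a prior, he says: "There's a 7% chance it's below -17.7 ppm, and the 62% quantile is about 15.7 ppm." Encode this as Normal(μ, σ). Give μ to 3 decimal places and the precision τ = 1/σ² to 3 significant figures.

μ = 9.972, τ = 0.00284

The p-quantile of Normal(μ,σ) is μ + z_p·σ, with z_{0.07} = -1.476 and z_{0.62} = 0.3055.
Eliminate σ: μ = (z₂·x₁ − z₁·x₂)/(z₂ − z₁) = (0.3055·-17.7 − (-1.476)·15.7)/1.781 = 9.972.
Then σ = (x₂ − x₁)/(z₂ − z₁) = (15.7 − -17.7)/1.781 = 18.751.
Precision τ = 1/σ² = 1/18.75² = 0.00284.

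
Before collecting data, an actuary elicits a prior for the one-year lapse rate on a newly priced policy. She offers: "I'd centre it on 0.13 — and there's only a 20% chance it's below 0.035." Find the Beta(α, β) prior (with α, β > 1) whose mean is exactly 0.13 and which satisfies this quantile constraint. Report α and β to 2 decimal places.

α ≈ 1.06, β ≈ 7.10

With mean 0.13 fixed, write α = 0.13s, β = 0.87s where s = α+β.
Need P(θ < 0.035) = 0.2 under Beta(0.13s, 0.87s). Normal approximation: (q−m)/√(m(1−m)/s) ≈ z_{0.2} = -0.842, so s ≈ 0.13·0.87·(-0.842)²/(0.035−0.13)² = 8.9.
At s = 8.9: P(θ<0.035) ≈ 0.183. Adjusting to match 0.2 gives s ≈ 8.17.
So α = 0.13·8.17 ≈ 1.06, β = 0.87·8.17 ≈ 7.10.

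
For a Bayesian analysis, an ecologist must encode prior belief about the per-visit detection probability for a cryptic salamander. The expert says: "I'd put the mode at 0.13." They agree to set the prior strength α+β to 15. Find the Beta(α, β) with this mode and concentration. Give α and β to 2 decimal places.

α = 2.69, β = 12.31

For α,β > 1 the Beta mode is (α−1)/(α+β−2). With α+β = 15, the mode is (α−1)/13.
Set (α−1)/13 = 0.13 → α = 1 + 0.13·13 = 2.69.
β = 15 − α = 12.31.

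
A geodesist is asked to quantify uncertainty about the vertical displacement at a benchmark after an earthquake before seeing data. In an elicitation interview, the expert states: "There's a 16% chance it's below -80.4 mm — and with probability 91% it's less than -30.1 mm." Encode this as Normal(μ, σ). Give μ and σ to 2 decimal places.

μ = -58.98, σ = 21.54

The p-quantile of Normal(μ,σ) is μ + z_p·σ, with z_{0.16} = -0.9945 and z_{0.91} = 1.341.
Eliminate σ: μ = (z₂·x₁ − z₁·x₂)/(z₂ − z₁) = (1.341·-80.4 − (-0.9945)·-30.1)/2.335 = -58.98.
Then σ = (x₂ − x₁)/(z₂ − z₁) = (-30.1 − -80.4)/2.335 = 21.54.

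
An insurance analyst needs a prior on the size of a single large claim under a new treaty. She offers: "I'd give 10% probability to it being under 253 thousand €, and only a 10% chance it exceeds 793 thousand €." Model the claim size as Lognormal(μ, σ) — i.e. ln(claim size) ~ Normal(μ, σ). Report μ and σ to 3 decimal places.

If T ~ Lognormal(μ,σ) then ln T ~ Normal(μ,σ), so the p-quantile of ln T is μ + z_p·σ.
ln(253) = 5.533 and ln(793) = 6.676; z_{0.1} = -1.282, z_{0.9} = 1.282.
σ = (6.676 − 5.533)/(1.282 − (-1.282)) = 0.446.
μ = 5.533 − (-1.282)·0.446 = 6.105.

μ ≈ 6.105, σ ≈ 0.446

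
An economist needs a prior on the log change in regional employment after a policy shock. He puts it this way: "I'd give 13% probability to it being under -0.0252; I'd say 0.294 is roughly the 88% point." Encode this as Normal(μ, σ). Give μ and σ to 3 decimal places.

The p-quantile of Normal(μ,σ) is μ + z_p·σ, with z_{0.13} = -1.126 and z_{0.88} = 1.175.
Eliminate σ: μ = (z₂·x₁ − z₁·x₂)/(z₂ − z₁) = (1.175·-0.0252 − (-1.126)·0.294)/2.301 = 0.131.
Then σ = (x₂ − x₁)/(z₂ − z₁) = (0.294 − -0.0252)/2.301 = 0.139.

μ = 0.131, σ = 0.139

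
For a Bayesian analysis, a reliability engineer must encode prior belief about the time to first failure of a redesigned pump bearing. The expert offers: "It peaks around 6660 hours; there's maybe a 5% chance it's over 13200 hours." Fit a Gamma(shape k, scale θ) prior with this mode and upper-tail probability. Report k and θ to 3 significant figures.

k ≈ 6.93, θ ≈ 1120

Gamma(k,θ) with k>1 has mode (k−1)θ, so θ = 6660/(k−1).
Need P(X < 13200) = 0.95 with θ tied to k this way. Start at k = 2, θ = 6660: P(X<13200) ≈ 0.589.
Too low — raise k to concentrate. Iterating converges to k ≈ 6.93.
Then θ = 6660/(6.93−1) ≈ 1120.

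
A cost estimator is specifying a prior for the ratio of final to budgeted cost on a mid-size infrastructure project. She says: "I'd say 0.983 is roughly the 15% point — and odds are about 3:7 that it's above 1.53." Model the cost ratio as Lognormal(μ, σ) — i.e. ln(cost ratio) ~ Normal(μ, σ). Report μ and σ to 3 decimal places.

μ ≈ 0.277, σ ≈ 0.283

If T ~ Lognormal(μ,σ) then ln T ~ Normal(μ,σ), so the p-quantile of ln T is μ + z_p·σ.
ln(0.983) = -0.01715 and ln(1.53) = 0.4253; z_{0.15} = -1.036, z_{0.7} = 0.5244.
σ = (0.4253 − -0.01715)/(0.5244 − (-1.036)) = 0.283.
μ = -0.01715 − (-1.036)·0.283 = 0.277.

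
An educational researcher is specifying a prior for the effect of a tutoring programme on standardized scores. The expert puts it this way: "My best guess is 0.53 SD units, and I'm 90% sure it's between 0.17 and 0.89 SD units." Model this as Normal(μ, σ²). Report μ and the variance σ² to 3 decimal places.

A symmetric 90% interval runs μ ± z·σ with z = 1.645.
Half-width = 0.36, so σ = 0.36/1.645 = 0.2189 and σ² = 0.048.
μ is the stated best guess, 0.530.

μ = 0.530, σ² = 0.048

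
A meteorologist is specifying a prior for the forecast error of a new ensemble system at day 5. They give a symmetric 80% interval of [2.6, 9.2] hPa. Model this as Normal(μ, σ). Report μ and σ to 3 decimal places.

μ = 5.900, σ = 2.575

A symmetric 80% interval runs μ ± z·σ with z = 1.282.
Half-width = 3.3, so σ = 3.3/1.282 = 2.575.
μ is the interval midpoint, 5.900.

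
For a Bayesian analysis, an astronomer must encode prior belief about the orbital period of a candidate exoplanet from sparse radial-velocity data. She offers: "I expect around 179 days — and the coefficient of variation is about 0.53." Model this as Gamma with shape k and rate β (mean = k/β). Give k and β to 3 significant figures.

k ≈ 3.56, β ≈ 0.0199

For Gamma(k, rate β): mean = k/β, variance = k/β², so CV = 1/√k.
CV = 0.53, hence k = 1/CV² = 3.56.
Then β = k/mean = 3.56/179 = 0.0199.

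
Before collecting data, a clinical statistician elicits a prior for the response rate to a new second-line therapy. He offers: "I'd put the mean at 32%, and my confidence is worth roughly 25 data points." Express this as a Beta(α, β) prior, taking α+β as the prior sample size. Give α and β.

α = 8, β = 17

Under the effective-sample-size interpretation, Beta(α, β) has prior mean α/(α+β) and prior sample size α+β.
So α+β = 25 and α/(α+β) = 0.32, giving α = 0.32·25 = 8 and β = 25 − 8 = 17.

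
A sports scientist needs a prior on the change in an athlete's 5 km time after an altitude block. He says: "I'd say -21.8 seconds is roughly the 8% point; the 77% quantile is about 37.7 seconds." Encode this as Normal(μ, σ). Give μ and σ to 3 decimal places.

For Normal(μ,σ), the p-quantile is μ + z_p·σ. Here z_{0.08} = -1.405, z_{0.77} = 0.7388.
So -21.8 = μ − 1.405σ and 37.7 = μ + 0.7388σ.
Subtracting: σ = (37.7 − -21.8)/(0.7388 − (-1.405)) = 27.753.
Then μ = -21.8 − (-1.405)·27.753 = 17.195.

μ = 17.195, σ = 27.753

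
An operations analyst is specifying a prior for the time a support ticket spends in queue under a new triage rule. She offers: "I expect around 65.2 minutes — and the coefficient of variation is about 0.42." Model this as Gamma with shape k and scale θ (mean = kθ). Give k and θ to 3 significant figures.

For Gamma(k, scale θ): mean = kθ, variance = kθ², so CV = 1/√k.
CV = 0.42, hence k = 1/CV² = 5.67.
Then θ = mean/k = 65.2/5.67 = 11.5.

k ≈ 5.67, θ ≈ 11.5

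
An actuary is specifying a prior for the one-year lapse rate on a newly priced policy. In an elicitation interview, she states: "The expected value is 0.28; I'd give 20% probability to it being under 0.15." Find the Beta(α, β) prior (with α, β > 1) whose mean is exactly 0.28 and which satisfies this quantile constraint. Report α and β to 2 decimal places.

With mean 0.28 fixed, write α = 0.28s, β = 0.72s where s = α+β.
Need P(θ < 0.15) = 0.2 under Beta(0.28s, 0.72s). Normal approximation: (q−m)/√(m(1−m)/s) ≈ z_{0.2} = -0.842, so s ≈ 0.28·0.72·(-0.842)²/(0.15−0.28)² = 8.4.
At s = 8.4: P(θ<0.15) ≈ 0.205. Adjusting to match 0.2 gives s ≈ 8.74.
So α = 0.28·8.74 ≈ 2.45, β = 0.72·8.74 ≈ 6.29.

α ≈ 2.45, β ≈ 6.29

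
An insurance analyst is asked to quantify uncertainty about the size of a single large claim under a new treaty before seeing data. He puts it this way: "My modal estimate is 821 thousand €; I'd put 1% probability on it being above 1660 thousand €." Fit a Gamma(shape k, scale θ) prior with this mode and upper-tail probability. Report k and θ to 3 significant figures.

k ≈ 10.9, θ ≈ 83

Gamma(k,θ) with k>1 has mode (k−1)θ, so θ = 821/(k−1).
Need P(X < 1660) = 0.99 with θ tied to k this way. Start at k = 2, θ = 821: P(X<1660) ≈ 0.600.
Too low — raise k to concentrate. Iterating converges to k ≈ 10.9.
Then θ = 821/(10.9−1) ≈ 83.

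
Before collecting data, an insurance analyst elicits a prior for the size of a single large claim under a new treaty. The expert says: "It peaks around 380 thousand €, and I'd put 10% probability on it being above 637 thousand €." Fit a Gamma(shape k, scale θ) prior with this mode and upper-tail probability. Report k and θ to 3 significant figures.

Gamma(k,θ) with k>1 has mode (k−1)θ, so θ = 380/(k−1).
Need P(X < 637) = 0.9 with θ tied to k this way. Start at k = 2, θ = 380: P(X<637) ≈ 0.499.
Too low — raise k to concentrate. Iterating converges to k ≈ 8.08.
Then θ = 380/(8.08−1) ≈ 53.7.

k ≈ 8.08, θ ≈ 53.7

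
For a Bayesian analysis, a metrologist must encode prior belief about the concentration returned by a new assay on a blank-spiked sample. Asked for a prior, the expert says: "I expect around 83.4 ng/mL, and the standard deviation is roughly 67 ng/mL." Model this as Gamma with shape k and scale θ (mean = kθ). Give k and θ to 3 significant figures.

k ≈ 1.55, θ ≈ 53.8

For Gamma(k, scale θ): mean = kθ, variance = kθ², so CV = 1/√k.
CV = SD/mean = 67/83.4 = 0.8034, hence k = 1/CV² = 1.55.
Then θ = mean/k = 83.4/1.55 = 53.8.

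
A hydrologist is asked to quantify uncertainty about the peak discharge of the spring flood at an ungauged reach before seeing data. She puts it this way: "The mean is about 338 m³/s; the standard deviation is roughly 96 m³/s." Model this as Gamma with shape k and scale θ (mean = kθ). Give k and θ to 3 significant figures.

For Gamma(k, scale θ): mean = kθ, variance = kθ², so CV = 1/√k.
CV = SD/mean = 96/338 = 0.284, hence k = 1/CV² = 12.4.
Then θ = mean/k = 338/12.4 = 27.3.

k ≈ 12.4, θ ≈ 27.3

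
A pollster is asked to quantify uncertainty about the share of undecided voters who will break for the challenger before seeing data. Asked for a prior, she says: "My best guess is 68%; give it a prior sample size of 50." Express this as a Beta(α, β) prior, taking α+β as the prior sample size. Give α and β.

Under the effective-sample-size interpretation, Beta(α, β) has prior mean α/(α+β) and prior sample size α+β.
So α+β = 50 and α/(α+β) = 0.68, giving α = 0.68·50 = 34 and β = 50 − 34 = 16.

α = 34, β = 16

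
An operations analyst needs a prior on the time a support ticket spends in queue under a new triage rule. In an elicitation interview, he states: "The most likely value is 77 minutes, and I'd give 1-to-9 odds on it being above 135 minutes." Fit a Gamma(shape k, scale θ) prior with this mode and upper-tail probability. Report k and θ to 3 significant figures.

k ≈ 7.02, θ ≈ 12.8

Gamma(k,θ) with k>1 has mode (k−1)θ, so θ = 77/(k−1).
Need P(X < 135) = 0.9 with θ tied to k this way. Start at k = 2, θ = 77: P(X<135) ≈ 0.523.
Too low — raise k to concentrate. Iterating converges to k ≈ 7.02.
Then θ = 77/(7.02−1) ≈ 12.8.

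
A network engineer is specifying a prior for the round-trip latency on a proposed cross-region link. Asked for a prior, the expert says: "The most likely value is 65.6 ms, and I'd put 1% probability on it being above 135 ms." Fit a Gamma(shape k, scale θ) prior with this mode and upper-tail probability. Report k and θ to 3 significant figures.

k ≈ 10.4, θ ≈ 6.99

Gamma(k,θ) with k>1 has mode (k−1)θ, so θ = 65.6/(k−1).
Need P(X < 135) = 0.99 with θ tied to k this way. Start at k = 2, θ = 65.6: P(X<135) ≈ 0.609.
Too low — raise k to concentrate. Iterating converges to k ≈ 10.4.
Then θ = 65.6/(10.4−1) ≈ 6.99.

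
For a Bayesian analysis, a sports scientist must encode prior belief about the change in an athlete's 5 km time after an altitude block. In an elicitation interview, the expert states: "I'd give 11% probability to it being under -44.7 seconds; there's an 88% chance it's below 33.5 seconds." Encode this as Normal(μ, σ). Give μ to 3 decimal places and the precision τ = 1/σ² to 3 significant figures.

μ = -4.761, τ = 0.000943

For Normal(μ,σ), the p-quantile is μ + z_p·σ. Here z_{0.11} = -1.227, z_{0.88} = 1.175.
So -44.7 = μ − 1.227σ and 33.5 = μ + 1.175σ.
Subtracting: σ = (33.5 − -44.7)/(1.175 − (-1.227)) = 32.563.
Then μ = -44.7 − (-1.227)·32.563 = -4.761.
Precision τ = 1/σ² = 1/32.56² = 0.000943.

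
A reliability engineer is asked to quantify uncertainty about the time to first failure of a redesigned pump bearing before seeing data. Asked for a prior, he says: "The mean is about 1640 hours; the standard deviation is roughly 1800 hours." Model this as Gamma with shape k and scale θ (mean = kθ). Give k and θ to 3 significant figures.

For Gamma(k, scale θ): mean = kθ, variance = kθ², so CV = 1/√k.
CV = SD/mean = 1800/1640 = 1.098, hence k = 1/CV² = 0.83.
Then θ = mean/k = 1640/0.83 = 1980.

k ≈ 0.83, θ ≈ 1980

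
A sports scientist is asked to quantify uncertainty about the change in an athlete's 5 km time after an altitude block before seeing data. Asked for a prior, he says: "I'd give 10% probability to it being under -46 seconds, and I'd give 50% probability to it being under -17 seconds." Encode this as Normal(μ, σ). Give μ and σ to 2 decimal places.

The p-quantile of Normal(μ,σ) is μ + z_p·σ, with z_{0.1} = -1.282 and z_{0.5} = 0.
Eliminate σ: μ = (z₂·x₁ − z₁·x₂)/(z₂ − z₁) = (0·-46 − (-1.282)·-17)/1.282 = -17.00.
Then σ = (x₂ − x₁)/(z₂ − z₁) = (-17 − -46)/1.282 = 22.63.

μ = -17.00, σ = 22.63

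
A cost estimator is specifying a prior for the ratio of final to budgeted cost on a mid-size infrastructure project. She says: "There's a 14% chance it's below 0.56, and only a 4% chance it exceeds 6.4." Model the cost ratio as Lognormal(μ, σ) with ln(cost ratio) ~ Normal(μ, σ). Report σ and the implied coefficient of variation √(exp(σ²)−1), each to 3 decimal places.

σ ≈ 0.861, CV ≈ 1.047

If T ~ Lognormal(μ,σ) then ln T ~ Normal(μ,σ), so the p-quantile of ln T is μ + z_p·σ.
ln(0.56) = -0.5798 and ln(6.4) = 1.856; z_{0.14} = -1.08, z_{0.96} = 1.751.
σ = (1.856 − -0.5798)/(1.751 − (-1.08)) = 0.861.
μ = -0.5798 − (-1.08)·0.861 = 0.350.
CV = √(exp(σ²)−1) = √(exp(0.7405)−1) = 1.047.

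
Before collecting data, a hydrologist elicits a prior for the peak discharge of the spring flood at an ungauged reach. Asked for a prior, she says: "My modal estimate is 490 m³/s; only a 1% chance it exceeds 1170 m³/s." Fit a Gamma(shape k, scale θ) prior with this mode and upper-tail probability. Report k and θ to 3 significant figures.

Gamma(k,θ) with k>1 has mode (k−1)θ, so θ = 490/(k−1).
Need P(X < 1170) = 0.99 with θ tied to k this way. Start at k = 2, θ = 490: P(X<1170) ≈ 0.689.
Too low — raise k to concentrate. Iterating converges to k ≈ 7.26.
Then θ = 490/(7.26−1) ≈ 78.3.

k ≈ 7.26, θ ≈ 78.3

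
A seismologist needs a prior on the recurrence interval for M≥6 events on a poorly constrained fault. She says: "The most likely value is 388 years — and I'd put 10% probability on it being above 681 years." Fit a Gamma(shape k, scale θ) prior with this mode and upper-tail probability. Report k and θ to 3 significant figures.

k ≈ 7, θ ≈ 64.6

Gamma(k,θ) with k>1 has mode (k−1)θ, so θ = 388/(k−1).
Need P(X < 681) = 0.9 with θ tied to k this way. Start at k = 2, θ = 388: P(X<681) ≈ 0.524.
Too low — raise k to concentrate. Iterating converges to k ≈ 7.
Then θ = 388/(7−1) ≈ 64.6.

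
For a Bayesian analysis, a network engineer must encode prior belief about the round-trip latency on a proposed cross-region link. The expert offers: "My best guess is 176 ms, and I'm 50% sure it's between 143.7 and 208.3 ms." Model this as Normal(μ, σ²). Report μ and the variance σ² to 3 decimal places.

μ = 176.000, σ² = 2293.265

A symmetric 50% interval runs μ ± z·σ with z = 0.6745.
Half-width = 32.3, so σ = 32.3/0.6745 = 47.8881 and σ² = 2293.265.
μ is the stated best guess, 176.000.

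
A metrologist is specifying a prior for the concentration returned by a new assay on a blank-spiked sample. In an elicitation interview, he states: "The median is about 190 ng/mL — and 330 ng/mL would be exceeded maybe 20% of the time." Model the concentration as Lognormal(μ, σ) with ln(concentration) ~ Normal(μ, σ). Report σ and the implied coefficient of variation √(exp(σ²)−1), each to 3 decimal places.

If T ~ Lognormal(μ,σ) then ln T ~ Normal(μ,σ), so the p-quantile of ln T is μ + z_p·σ.
ln(190) = 5.247 and ln(330) = 5.799; z_{0.5} = 0, z_{0.8} = 0.8416.
σ = (5.799 − 5.247)/(0.8416 − (0)) = 0.656.
μ = 5.247 − (0)·0.656 = 5.247.
CV = √(exp(σ²)−1) = √(exp(0.4303)−1) = 0.733.

σ ≈ 0.656, CV ≈ 0.733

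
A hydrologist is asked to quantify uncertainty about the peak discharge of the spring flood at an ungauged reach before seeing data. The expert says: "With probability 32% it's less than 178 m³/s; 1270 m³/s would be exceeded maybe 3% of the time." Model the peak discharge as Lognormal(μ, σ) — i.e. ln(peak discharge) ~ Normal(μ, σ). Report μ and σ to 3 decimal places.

If T ~ Lognormal(μ,σ) then ln T ~ Normal(μ,σ), so the p-quantile of ln T is μ + z_p·σ.
ln(178) = 5.182 and ln(1270) = 7.147; z_{0.32} = -0.4677, z_{0.97} = 1.881.
σ = (7.147 − 5.182)/(1.881 − (-0.4677)) = 0.837.
μ = 5.182 − (-0.4677)·0.837 = 5.573.

μ ≈ 5.573, σ ≈ 0.837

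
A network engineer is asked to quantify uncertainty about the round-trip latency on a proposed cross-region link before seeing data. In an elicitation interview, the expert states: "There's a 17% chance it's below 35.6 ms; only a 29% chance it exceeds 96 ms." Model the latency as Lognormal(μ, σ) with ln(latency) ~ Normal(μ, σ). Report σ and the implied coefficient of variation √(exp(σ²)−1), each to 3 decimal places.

If T ~ Lognormal(μ,σ) then ln T ~ Normal(μ,σ), so the p-quantile of ln T is μ + z_p·σ.
ln(35.6) = 3.572 and ln(96) = 4.564; z_{0.17} = -0.9542, z_{0.71} = 0.5534.
σ = (4.564 − 3.572)/(0.5534 − (-0.9542)) = 0.658.
μ = 3.572 − (-0.9542)·0.658 = 4.200.
CV = √(exp(σ²)−1) = √(exp(0.4330)−1) = 0.736.

σ ≈ 0.658, CV ≈ 0.736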